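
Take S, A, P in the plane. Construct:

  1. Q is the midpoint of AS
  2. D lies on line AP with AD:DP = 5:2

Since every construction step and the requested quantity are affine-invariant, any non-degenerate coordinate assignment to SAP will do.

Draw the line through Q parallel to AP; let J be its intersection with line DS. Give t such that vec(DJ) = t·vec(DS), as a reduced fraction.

t = 1/2

Assign S = (0, 0), A = (1, 0), P = (0, 1) — the answer is frame-independent, so this choice is without loss of generality.
1. Q is the midpoint of AS ⇒ Q = (1/2, 0)
2. D lies on line AP with AD:DP = 5:2 ⇒ D = (2/7, 5/7)
through Q parallel to AP: direction (-1, 1); meets DS at J = (1/7, 5/14)
J = D + t·(S−D) with t = 1/2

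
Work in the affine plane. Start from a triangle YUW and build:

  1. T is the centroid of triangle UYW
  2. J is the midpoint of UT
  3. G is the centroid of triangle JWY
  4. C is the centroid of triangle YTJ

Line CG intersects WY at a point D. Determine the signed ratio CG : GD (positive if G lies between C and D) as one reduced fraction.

Set Y = (0, 0), U = (1, 0), W = (0, 1); any affine frame gives the same invariant.
1. T is the centroid of triangle UYW ⇒ T = (1/3, 1/3)
2. J is the midpoint of UT ⇒ J = (2/3, 1/6)
3. G is the centroid of triangle JWY ⇒ G = (2/9, 7/18)
4. C is the centroid of triangle YTJ ⇒ C = (1/3, 1/6)
line CG meets WY at D = (0, 5/6)
G = C + t·(D−C) with t = 1/3, so CG:GD = 1/3:2/3

CG:GD = 1/2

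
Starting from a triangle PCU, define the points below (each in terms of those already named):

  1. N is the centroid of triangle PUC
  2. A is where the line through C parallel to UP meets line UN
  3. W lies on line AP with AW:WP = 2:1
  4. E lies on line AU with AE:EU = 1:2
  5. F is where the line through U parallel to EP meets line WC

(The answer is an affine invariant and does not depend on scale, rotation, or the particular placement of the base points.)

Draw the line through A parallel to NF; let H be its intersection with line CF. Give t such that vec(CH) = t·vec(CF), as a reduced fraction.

t = -7/2

Choose coordinates P = (0, 0), C = (1, 0), U = (0, 1).
1. N is the centroid of triangle PUC ⇒ N = (1/3, 1/3)
2. A is where the line through C parallel to UP meets line UN ⇒ A = (1, -1)
3. W lies on line AP with AW:WP = 2:1 ⇒ W = (1/3, -1/3)
4. E lies on line AU with AE:EU = 1:2 ⇒ E = (2/3, -1/3)
5. F is where the line through U parallel to EP meets line WC ⇒ F = (3/2, 1/4)
through A parallel to NF: direction (7/6, -1/12); meets CF at H = (-3/4, -7/8)
H = C + t·(F−C) with t = -7/2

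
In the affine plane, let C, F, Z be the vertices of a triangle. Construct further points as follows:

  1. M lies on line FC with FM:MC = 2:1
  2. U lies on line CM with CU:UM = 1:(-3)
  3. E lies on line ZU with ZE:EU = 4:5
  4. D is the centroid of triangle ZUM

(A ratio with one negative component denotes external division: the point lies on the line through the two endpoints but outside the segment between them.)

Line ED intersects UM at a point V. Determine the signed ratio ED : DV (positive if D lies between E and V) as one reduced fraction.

ED:DV = 2/3

Set C = (0, 0), F = (1, 0), Z = (0, 1); any affine frame gives the same invariant.
1. M lies on line FC with FM:MC = 2:1 ⇒ M = (1/3, 0)
2. U lies on line CM with CU:UM = 1:(-3) ⇒ U = (-1/6, 0)
3. E lies on line ZU with ZE:EU = 4:5 ⇒ E = (-2/27, 5/9)
4. D is the centroid of triangle ZUM ⇒ D = (1/18, 1/3)
line ED meets UM at V = (1/4, 0)
D = E + t·(V−E) with t = 2/5, so ED:DV = 2/5:3/5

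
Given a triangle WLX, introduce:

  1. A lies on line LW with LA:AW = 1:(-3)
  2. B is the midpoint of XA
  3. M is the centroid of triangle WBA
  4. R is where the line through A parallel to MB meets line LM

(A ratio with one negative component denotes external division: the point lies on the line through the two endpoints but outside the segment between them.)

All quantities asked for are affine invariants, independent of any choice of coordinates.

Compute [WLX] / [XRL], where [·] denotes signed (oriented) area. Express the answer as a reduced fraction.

Work in coordinates with W = (0, 0), L = (1, 0), X = (0, 1).
1. A lies on line LW with LA:AW = 1:(-3) ⇒ A = (3/2, 0)
2. B is the midpoint of XA ⇒ B = (3/4, 1/2)
3. M is the centroid of triangle WBA ⇒ M = (3/4, 1/6)
4. R is where the line through A parallel to MB meets line LM ⇒ R = (3/2, -1/3)
2·[WLX] = 1, 2·[XRL] = -1/6
[WLX]:[XRL] = 1:-1/6 = -6

[WLX]:[XRL] = -6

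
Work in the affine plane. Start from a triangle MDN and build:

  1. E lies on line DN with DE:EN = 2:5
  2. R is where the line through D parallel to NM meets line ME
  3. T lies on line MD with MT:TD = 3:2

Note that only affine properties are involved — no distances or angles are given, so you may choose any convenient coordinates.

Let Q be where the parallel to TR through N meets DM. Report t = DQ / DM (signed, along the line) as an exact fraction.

Work in coordinates with M = (0, 0), D = (1, 0), N = (0, 1).
1. E lies on line DN with DE:EN = 2:5 ⇒ E = (5/7, 2/7)
2. R is where the line through D parallel to NM meets line ME ⇒ R = (1, 2/5)
3. T lies on line MD with MT:TD = 3:2 ⇒ T = (3/5, 0)
through N parallel to TR: direction (2/5, 2/5); meets DM at Q = (-1, 0)
Q = D + t·(M−D) with t = 2

t = 2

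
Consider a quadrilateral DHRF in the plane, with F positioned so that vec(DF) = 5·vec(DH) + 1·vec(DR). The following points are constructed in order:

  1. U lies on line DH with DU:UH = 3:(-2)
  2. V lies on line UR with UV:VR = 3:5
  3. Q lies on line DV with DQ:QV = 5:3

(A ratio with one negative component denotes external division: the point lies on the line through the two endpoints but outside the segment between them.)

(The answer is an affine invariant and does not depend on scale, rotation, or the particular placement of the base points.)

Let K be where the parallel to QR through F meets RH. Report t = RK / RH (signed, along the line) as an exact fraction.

t = -245/26

Assign D = (0, 0), H = (1, 0), R = (0, 1), F = (5, 1) — the answer is frame-independent, so this choice is without loss of generality.
1. U lies on line DH with DU:UH = 3:(-2) ⇒ U = (3, 0)
2. V lies on line UR with UV:VR = 3:5 ⇒ V = (15/8, 3/8)
3. Q lies on line DV with DQ:QV = 5:3 ⇒ Q = (75/64, 15/64)
through F parallel to QR: direction (-75/64, 49/64); meets RH at K = (-245/26, 271/26)
K = R + t·(H−R) with t = -245/26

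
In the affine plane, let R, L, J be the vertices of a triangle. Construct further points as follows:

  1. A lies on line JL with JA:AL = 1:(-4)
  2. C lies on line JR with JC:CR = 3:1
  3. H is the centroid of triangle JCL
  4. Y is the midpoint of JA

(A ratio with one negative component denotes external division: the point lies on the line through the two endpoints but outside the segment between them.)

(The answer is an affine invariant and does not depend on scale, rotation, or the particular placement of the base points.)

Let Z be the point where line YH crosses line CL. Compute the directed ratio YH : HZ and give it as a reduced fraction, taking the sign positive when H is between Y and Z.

YH:HZ = 5/2

Work in coordinates with R = (0, 0), L = (1, 0), J = (0, 1).
1. A lies on line JL with JA:AL = 1:(-4) ⇒ A = (-1/3, 4/3)
2. C lies on line JR with JC:CR = 3:1 ⇒ C = (0, 1/4)
3. H is the centroid of triangle JCL ⇒ H = (1/3, 5/12)
4. Y is the midpoint of JA ⇒ Y = (-1/6, 7/6)
line YH meets CL at Z = (8/15, 7/60)
H = Y + t·(Z−Y) with t = 5/7, so YH:HZ = 5/7:2/7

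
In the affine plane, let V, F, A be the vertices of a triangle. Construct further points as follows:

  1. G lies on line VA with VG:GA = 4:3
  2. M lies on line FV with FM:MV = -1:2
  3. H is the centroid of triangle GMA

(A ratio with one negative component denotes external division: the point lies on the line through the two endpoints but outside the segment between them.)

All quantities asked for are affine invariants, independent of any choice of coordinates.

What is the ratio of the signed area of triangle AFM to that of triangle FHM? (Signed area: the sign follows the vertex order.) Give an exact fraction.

[AFM]:[FHM] = -21/11

Set V = (0, 0), F = (1, 0), A = (0, 1); any affine frame gives the same invariant.
1. G lies on line VA with VG:GA = 4:3 ⇒ G = (0, 4/7)
2. M lies on line FV with FM:MV = -1:2 ⇒ M = (2, 0)
3. H is the centroid of triangle GMA ⇒ H = (2/3, 11/21)
2·[AFM] = 1, 2·[FHM] = -11/21
[AFM]:[FHM] = 1:-11/21 = -21/11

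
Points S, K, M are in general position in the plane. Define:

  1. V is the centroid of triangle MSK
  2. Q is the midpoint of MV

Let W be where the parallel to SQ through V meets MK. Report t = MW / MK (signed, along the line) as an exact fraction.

Choose coordinates S = (0, 0), K = (1, 0), M = (0, 1).
1. V is the centroid of triangle MSK ⇒ V = (1/3, 1/3)
2. Q is the midpoint of MV ⇒ Q = (1/6, 2/3)
through V parallel to SQ: direction (1/6, 2/3); meets MK at W = (2/5, 3/5)
W = M + t·(K−M) with t = 2/5

t = 2/5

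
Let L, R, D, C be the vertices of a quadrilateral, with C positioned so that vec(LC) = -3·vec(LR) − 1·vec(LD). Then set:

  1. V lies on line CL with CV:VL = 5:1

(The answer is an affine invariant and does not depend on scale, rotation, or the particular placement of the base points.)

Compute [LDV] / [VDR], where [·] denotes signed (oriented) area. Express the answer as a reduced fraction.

[LDV]:[VDR] = -3/10

Assign L = (0, 0), R = (1, 0), D = (0, 1), C = (-3, -1) — the answer is frame-independent, so this choice is without loss of generality.
1. V lies on line CL with CV:VL = 5:1 ⇒ V = (-1/2, -1/6)
2·[LDV] = 1/2, 2·[VDR] = -5/3
[LDV]:[VDR] = 1/2:-5/3 = -3/10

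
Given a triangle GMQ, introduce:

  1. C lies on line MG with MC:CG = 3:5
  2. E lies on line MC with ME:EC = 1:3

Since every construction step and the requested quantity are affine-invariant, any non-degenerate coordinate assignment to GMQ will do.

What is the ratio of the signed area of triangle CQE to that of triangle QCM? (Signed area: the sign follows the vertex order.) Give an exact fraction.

Assign G = (0, 0), M = (1, 0), Q = (0, 1) — the answer is frame-independent, so this choice is without loss of generality.
1. C lies on line MG with MC:CG = 3:5 ⇒ C = (5/8, 0)
2. E lies on line MC with ME:EC = 1:3 ⇒ E = (29/32, 0)
2·[CQE] = -9/32, 2·[QCM] = 3/8
[CQE]:[QCM] = -9/32:3/8 = -3/4

[CQE]:[QCM] = -3/4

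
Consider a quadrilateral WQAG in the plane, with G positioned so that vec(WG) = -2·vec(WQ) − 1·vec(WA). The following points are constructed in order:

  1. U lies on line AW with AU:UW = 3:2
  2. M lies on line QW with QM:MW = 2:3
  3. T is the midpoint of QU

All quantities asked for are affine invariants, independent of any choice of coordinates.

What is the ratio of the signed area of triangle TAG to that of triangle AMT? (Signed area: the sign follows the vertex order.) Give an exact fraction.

[TAG]:[AMT] = 130

Choose coordinates W = (0, 0), Q = (1, 0), A = (0, 1), G = (-2, -1).
1. U lies on line AW with AU:UW = 3:2 ⇒ U = (0, 2/5)
2. M lies on line QW with QM:MW = 2:3 ⇒ M = (3/5, 0)
3. T is the midpoint of QU ⇒ T = (1/2, 1/5)
2·[TAG] = 13/5, 2·[AMT] = 1/50
[TAG]:[AMT] = 13/5:1/50 = 130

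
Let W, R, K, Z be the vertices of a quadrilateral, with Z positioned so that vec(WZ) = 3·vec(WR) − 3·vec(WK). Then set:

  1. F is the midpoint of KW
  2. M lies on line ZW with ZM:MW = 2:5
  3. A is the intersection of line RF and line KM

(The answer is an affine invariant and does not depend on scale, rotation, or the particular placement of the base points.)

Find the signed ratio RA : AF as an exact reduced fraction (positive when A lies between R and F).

RA:AF = 14/15

Work in coordinates with W = (0, 0), R = (1, 0), K = (0, 1), Z = (3, -3).
1. F is the midpoint of KW ⇒ F = (0, 1/2)
2. M lies on line ZW with ZM:MW = 2:5 ⇒ M = (15/7, -15/7)
3. A is the intersection of line RF and line KM ⇒ A = (15/29, 7/29)
A = R + t·(F−R) with t = 14/29, so RA:AF = t:(1−t) = 14/29:15/29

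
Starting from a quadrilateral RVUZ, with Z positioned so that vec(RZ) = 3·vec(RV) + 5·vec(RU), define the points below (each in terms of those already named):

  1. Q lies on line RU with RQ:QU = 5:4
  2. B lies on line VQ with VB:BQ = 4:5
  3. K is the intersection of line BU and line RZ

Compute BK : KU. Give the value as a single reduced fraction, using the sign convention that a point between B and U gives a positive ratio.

Assign R = (0, 0), V = (1, 0), U = (0, 1), Z = (3, 5) — the answer is frame-independent, so this choice is without loss of generality.
1. Q lies on line RU with RQ:QU = 5:4 ⇒ Q = (0, 5/9)
2. B lies on line VQ with VB:BQ = 4:5 ⇒ B = (5/9, 20/81)
3. K is the intersection of line BU and line RZ ⇒ K = (45/136, 75/136)
K = B + t·(U−B) with t = 55/136, so BK:KU = t:(1−t) = 55/136:81/136

BK:KU = 55/81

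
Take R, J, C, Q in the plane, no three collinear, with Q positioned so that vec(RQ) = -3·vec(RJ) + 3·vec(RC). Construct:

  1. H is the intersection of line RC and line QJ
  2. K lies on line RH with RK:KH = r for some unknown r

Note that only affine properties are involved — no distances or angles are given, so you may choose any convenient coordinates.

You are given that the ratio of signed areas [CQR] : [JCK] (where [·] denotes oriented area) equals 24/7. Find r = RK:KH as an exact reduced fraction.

Work in coordinates with R = (0, 0), J = (1, 0), C = (0, 1), Q = (-3, 3).
1. H is the intersection of line RC and line QJ ⇒ H = (0, 3/4)
2. With RK:KH = r, write λ = r/(r+1) so K = R + λ·(H−R); K is affine-linear in λ
Every point depending on K is an affine combination of K and λ-independent points, so each such coordinate is linear in λ; the λ² term in each signed area is a multiple of (H−R)×(H−R) = 0, so 2·[CQR] and 2·[JCK] are each linear in λ. Evaluating at λ=0 and λ=1:
  2·[CQR] = 3,   2·[JCK] = -3/4·λ + 1
So [CQR]:[JCK] = (3) / (-3/4·λ + 1). Setting this equal to 24/7:
  3 = 24/7·(-3/4·λ + 1)  ⇒  λ = 1/6
Then r = λ/(1−λ) = (1/6)/(5/6) = 1/5. Check: with r = 1/5, K = (0, 1/8) and [CQR]:[JCK] = 24/7 as required.

r = 1/5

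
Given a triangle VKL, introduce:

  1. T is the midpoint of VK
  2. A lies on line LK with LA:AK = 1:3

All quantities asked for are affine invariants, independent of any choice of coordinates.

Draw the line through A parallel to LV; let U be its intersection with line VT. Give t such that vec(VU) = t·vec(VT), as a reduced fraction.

t = 1/2

Choose coordinates V = (0, 0), K = (1, 0), L = (0, 1).
1. T is the midpoint of VK ⇒ T = (1/2, 0)
2. A lies on line LK with LA:AK = 1:3 ⇒ A = (1/4, 3/4)
through A parallel to LV: direction (0, -1); meets VT at U = (1/4, 0)
U = V + t·(T−V) with t = 1/2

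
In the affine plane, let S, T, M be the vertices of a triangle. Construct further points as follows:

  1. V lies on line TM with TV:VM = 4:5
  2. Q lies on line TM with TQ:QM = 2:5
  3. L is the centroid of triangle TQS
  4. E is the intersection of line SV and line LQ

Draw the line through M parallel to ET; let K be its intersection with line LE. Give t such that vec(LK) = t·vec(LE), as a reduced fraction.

t = -67/38

Set S = (0, 0), T = (1, 0), M = (0, 1); any affine frame gives the same invariant.
1. V lies on line TM with TV:VM = 4:5 ⇒ V = (5/9, 4/9)
2. Q lies on line TM with TQ:QM = 2:5 ⇒ Q = (5/7, 2/7)
3. L is the centroid of triangle TQS ⇒ L = (4/7, 2/21)
4. E is the intersection of line SV and line LQ ⇒ E = (5/4, 1)
through M parallel to ET: direction (-1/4, -1); meets LE at K = (-5/8, -3/2)
K = L + t·(E−L) with t = -67/38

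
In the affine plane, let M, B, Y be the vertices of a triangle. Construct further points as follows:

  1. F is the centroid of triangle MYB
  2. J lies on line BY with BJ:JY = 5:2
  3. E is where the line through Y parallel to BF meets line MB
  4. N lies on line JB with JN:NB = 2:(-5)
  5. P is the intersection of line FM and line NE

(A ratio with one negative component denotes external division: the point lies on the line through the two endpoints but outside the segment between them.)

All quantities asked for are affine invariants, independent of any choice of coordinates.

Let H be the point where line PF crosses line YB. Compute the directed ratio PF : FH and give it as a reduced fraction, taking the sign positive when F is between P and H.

Set M = (0, 0), B = (1, 0), Y = (0, 1); any affine frame gives the same invariant.
1. F is the centroid of triangle MYB ⇒ F = (1/3, 1/3)
2. J lies on line BY with BJ:JY = 5:2 ⇒ J = (2/7, 5/7)
3. E is where the line through Y parallel to BF meets line MB ⇒ E = (2, 0)
4. N lies on line JB with JN:NB = 2:(-5) ⇒ N = (-4/21, 25/21)
5. P is the intersection of line FM and line NE ⇒ P = (50/71, 50/71)
line PF meets YB at H = (1/2, 1/2)
F = P + t·(H−P) with t = 158/87, so PF:FH = 158/87:-71/87

PF:FH = -158/71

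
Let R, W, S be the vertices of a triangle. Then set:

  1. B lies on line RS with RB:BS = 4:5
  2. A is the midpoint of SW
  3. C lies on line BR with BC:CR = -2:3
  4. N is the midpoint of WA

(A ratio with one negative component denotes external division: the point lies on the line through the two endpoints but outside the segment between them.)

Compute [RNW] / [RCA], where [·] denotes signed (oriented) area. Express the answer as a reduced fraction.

Work in coordinates with R = (0, 0), W = (1, 0), S = (0, 1).
1. B lies on line RS with RB:BS = 4:5 ⇒ B = (0, 4/9)
2. A is the midpoint of SW ⇒ A = (1/2, 1/2)
3. C lies on line BR with BC:CR = -2:3 ⇒ C = (0, 4/3)
4. N is the midpoint of WA ⇒ N = (3/4, 1/4)
2·[RNW] = -1/4, 2·[RCA] = -2/3
[RNW]:[RCA] = -1/4:-2/3 = 3/8

[RNW]:[RCA] = 3/8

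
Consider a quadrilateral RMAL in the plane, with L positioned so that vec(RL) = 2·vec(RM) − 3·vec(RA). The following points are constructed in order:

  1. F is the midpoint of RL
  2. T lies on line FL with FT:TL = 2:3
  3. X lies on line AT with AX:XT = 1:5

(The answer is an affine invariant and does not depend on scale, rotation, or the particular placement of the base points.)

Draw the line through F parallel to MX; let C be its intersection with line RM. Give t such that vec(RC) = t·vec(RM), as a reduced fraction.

t = -40/29

Assign R = (0, 0), M = (1, 0), A = (0, 1), L = (2, -3) — the answer is frame-independent, so this choice is without loss of generality.
1. F is the midpoint of RL ⇒ F = (1, -3/2)
2. T lies on line FL with FT:TL = 2:3 ⇒ T = (7/5, -21/10)
3. X lies on line AT with AX:XT = 1:5 ⇒ X = (7/30, 29/60)
through F parallel to MX: direction (-23/30, 29/60); meets RM at C = (-40/29, 0)
C = R + t·(M−R) with t = -40/29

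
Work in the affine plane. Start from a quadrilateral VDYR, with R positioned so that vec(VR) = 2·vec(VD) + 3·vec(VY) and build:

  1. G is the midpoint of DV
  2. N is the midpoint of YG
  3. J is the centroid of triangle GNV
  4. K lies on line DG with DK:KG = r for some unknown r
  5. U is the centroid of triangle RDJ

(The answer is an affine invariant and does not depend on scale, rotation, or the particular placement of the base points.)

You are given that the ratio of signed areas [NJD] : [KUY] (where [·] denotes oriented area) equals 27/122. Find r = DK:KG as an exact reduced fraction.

Assign V = (0, 0), D = (1, 0), Y = (0, 1), R = (2, 3) — the answer is frame-independent, so this choice is without loss of generality.
1. G is the midpoint of DV ⇒ G = (1/2, 0)
2. N is the midpoint of YG ⇒ N = (1/4, 1/2)
3. J is the centroid of triangle GNV ⇒ J = (1/4, 1/6)
4. With DK:KG = r, write λ = r/(r+1) so K = D + λ·(G−D); K is affine-linear in λ
5. U is the centroid of triangle RDJ ⇒ U = (13/12, 19/18)
Every point depending on K is an affine combination of K and λ-independent points, so each such coordinate is linear in λ; the λ² term in each signed area is a multiple of (G−D)×(G−D) = 0, so 2·[NJD] and 2·[KUY] are each linear in λ. Evaluating at λ=0 and λ=1:
  2·[NJD] = 1/4,   2·[KUY] = -1/36·λ + 41/36
So [NJD]:[KUY] = (1/4) / (-1/36·λ + 41/36). Setting this equal to 27/122:
  1/4 = 27/122·(-1/36·λ + 41/36)  ⇒  λ = 1/3
Then r = λ/(1−λ) = (1/3)/(2/3) = 1/2. Check: with r = 1/2, K = (5/6, 0) and [NJD]:[KUY] = 27/122 as required.

r = 1/2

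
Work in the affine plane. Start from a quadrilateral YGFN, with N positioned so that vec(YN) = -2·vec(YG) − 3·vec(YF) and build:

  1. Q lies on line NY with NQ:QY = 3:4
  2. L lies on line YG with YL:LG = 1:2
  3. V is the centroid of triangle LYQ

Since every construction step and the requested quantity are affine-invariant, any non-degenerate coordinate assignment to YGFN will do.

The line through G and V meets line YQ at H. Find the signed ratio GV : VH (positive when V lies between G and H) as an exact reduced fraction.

GV:VH = 8

Set Y = (0, 0), G = (1, 0), F = (0, 1), N = (-2, -3); any affine frame gives the same invariant.
1. Q lies on line NY with NQ:QY = 3:4 ⇒ Q = (-8/7, -12/7)
2. L lies on line YG with YL:LG = 1:2 ⇒ L = (1/3, 0)
3. V is the centroid of triangle LYQ ⇒ V = (-17/63, -4/7)
line GV meets YQ at H = (-3/7, -9/14)
V = G + t·(H−G) with t = 8/9, so GV:VH = 8/9:1/9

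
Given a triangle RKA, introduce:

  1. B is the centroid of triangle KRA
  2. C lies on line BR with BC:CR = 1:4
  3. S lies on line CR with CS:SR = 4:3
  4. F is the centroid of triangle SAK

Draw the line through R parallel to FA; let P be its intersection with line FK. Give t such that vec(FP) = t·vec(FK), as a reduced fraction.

t = -13/9

Choose coordinates R = (0, 0), K = (1, 0), A = (0, 1).
1. B is the centroid of triangle KRA ⇒ B = (1/3, 1/3)
2. C lies on line BR with BC:CR = 1:4 ⇒ C = (4/15, 4/15)
3. S lies on line CR with CS:SR = 4:3 ⇒ S = (4/35, 4/35)
4. F is the centroid of triangle SAK ⇒ F = (13/35, 13/35)
through R parallel to FA: direction (-13/35, 22/35); meets FK at P = (-169/315, 286/315)
P = F + t·(K−F) with t = -13/9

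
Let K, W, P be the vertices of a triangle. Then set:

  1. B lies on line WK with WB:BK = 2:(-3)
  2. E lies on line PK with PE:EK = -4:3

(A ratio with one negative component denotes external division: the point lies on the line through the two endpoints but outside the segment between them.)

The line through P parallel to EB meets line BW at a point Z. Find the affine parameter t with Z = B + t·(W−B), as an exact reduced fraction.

t = 2

Assign K = (0, 0), W = (1, 0), P = (0, 1) — the answer is frame-independent, so this choice is without loss of generality.
1. B lies on line WK with WB:BK = 2:(-3) ⇒ B = (3, 0)
2. E lies on line PK with PE:EK = -4:3 ⇒ E = (0, -3)
through P parallel to EB: direction (3, 3); meets BW at Z = (-1, 0)
Z = B + t·(W−B) with t = 2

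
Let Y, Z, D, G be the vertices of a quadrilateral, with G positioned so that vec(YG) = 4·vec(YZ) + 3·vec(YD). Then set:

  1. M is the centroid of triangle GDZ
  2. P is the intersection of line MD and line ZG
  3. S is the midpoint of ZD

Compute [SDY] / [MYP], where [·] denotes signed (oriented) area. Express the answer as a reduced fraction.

[SDY]:[MYP] = 3/5

Work in coordinates with Y = (0, 0), Z = (1, 0), D = (0, 1), G = (4, 3).
1. M is the centroid of triangle GDZ ⇒ M = (5/3, 4/3)
2. P is the intersection of line MD and line ZG ⇒ P = (5/2, 3/2)
3. S is the midpoint of ZD ⇒ S = (1/2, 1/2)
2·[SDY] = 1/2, 2·[MYP] = 5/6
[SDY]:[MYP] = 1/2:5/6 = 3/5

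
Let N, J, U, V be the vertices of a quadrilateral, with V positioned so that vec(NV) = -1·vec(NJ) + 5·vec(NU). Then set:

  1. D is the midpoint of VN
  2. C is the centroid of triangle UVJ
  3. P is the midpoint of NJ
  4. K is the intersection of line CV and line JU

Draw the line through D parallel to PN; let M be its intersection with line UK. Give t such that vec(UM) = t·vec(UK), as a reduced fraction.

t = -3

Choose coordinates N = (0, 0), J = (1, 0), U = (0, 1), V = (-1, 5).
1. D is the midpoint of VN ⇒ D = (-1/2, 5/2)
2. C is the centroid of triangle UVJ ⇒ C = (0, 2)
3. P is the midpoint of NJ ⇒ P = (1/2, 0)
4. K is the intersection of line CV and line JU ⇒ K = (1/2, 1/2)
through D parallel to PN: direction (-1/2, 0); meets UK at M = (-3/2, 5/2)
M = U + t·(K−U) with t = -3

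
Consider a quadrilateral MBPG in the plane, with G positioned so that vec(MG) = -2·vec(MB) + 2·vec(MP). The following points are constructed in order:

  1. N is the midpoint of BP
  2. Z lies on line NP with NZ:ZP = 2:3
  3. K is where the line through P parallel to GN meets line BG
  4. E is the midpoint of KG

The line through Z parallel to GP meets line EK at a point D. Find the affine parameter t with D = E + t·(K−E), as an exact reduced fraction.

Assign M = (0, 0), B = (1, 0), P = (0, 1), G = (-2, 2) — the answer is frame-independent, so this choice is without loss of generality.
1. N is the midpoint of BP ⇒ N = (1/2, 1/2)
2. Z lies on line NP with NZ:ZP = 2:3 ⇒ Z = (3/10, 7/10)
3. K is where the line through P parallel to GN meets line BG ⇒ K = (-5, 4)
4. E is the midpoint of KG ⇒ E = (-7/2, 3)
through Z parallel to GP: direction (2, -1); meets EK at D = (-11/10, 7/5)
D = E + t·(K−E) with t = -8/5

t = -8/5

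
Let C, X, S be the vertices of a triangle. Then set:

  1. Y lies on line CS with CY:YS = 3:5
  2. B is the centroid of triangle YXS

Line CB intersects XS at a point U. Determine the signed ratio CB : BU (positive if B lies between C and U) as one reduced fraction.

Choose coordinates C = (0, 0), X = (1, 0), S = (0, 1).
1. Y lies on line CS with CY:YS = 3:5 ⇒ Y = (0, 3/8)
2. B is the centroid of triangle YXS ⇒ B = (1/3, 11/24)
line CB meets XS at U = (8/19, 11/19)
B = C + t·(U−C) with t = 19/24, so CB:BU = 19/24:5/24

CB:BU = 19/5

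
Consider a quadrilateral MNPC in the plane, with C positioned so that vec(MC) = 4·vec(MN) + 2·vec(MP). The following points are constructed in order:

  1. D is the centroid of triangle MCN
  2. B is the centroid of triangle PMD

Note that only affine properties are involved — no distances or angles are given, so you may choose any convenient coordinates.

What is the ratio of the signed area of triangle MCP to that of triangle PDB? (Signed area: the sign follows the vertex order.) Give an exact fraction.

[MCP]:[PDB] = -36/5

Choose coordinates M = (0, 0), N = (1, 0), P = (0, 1), C = (4, 2).
1. D is the centroid of triangle MCN ⇒ D = (5/3, 2/3)
2. B is the centroid of triangle PMD ⇒ B = (5/9, 5/9)
2·[MCP] = 4, 2·[PDB] = -5/9
[MCP]:[PDB] = 4:-5/9 = -36/5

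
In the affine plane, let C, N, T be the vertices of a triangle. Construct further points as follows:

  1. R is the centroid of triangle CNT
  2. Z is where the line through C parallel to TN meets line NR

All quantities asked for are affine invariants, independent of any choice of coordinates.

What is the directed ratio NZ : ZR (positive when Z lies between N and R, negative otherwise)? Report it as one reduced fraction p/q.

NZ:ZR = -3/2

Work in coordinates with C = (0, 0), N = (1, 0), T = (0, 1).
1. R is the centroid of triangle CNT ⇒ R = (1/3, 1/3)
2. Z is where the line through C parallel to TN meets line NR ⇒ Z = (-1, 1)
Z = N + t·(R−N) with t = 3, so NZ:ZR = t:(1−t) = 3:-2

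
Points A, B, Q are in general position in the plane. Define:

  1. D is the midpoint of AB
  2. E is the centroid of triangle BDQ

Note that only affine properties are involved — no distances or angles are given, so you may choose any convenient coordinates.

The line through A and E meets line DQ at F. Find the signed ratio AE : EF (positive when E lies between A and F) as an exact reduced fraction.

Assign A = (0, 0), B = (1, 0), Q = (0, 1) — the answer is frame-independent, so this choice is without loss of generality.
1. D is the midpoint of AB ⇒ D = (1/2, 0)
2. E is the centroid of triangle BDQ ⇒ E = (1/2, 1/3)
line AE meets DQ at F = (3/8, 1/4)
E = A + t·(F−A) with t = 4/3, so AE:EF = 4/3:-1/3

AE:EF = -4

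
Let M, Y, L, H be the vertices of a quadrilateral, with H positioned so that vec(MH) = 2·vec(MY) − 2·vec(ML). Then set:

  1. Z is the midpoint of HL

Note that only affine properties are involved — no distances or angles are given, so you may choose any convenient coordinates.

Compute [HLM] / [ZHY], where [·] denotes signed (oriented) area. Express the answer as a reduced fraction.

[HLM]:[ZHY] = 4

Assign M = (0, 0), Y = (1, 0), L = (0, 1), H = (2, -2) — the answer is frame-independent, so this choice is without loss of generality.
1. Z is the midpoint of HL ⇒ Z = (1, -1/2)
2·[HLM] = 2, 2·[ZHY] = 1/2
[HLM]:[ZHY] = 2:1/2 = 4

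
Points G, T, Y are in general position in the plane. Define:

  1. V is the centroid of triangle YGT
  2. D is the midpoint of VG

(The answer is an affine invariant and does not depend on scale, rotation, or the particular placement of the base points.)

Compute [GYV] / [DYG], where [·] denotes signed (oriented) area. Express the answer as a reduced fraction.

Set G = (0, 0), T = (1, 0), Y = (0, 1); any affine frame gives the same invariant.
1. V is the centroid of triangle YGT ⇒ V = (1/3, 1/3)
2. D is the midpoint of VG ⇒ D = (1/6, 1/6)
2·[GYV] = -1/3, 2·[DYG] = 1/6
[GYV]:[DYG] = -1/3:1/6 = -2

[GYV]:[DYG] = -2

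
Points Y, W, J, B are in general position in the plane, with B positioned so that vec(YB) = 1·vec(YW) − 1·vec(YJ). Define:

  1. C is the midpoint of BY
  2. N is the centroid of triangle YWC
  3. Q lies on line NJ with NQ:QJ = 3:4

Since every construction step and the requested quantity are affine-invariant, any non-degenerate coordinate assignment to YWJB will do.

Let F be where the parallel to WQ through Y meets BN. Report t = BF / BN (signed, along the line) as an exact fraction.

Set Y = (0, 0), W = (1, 0), J = (0, 1), B = (1, -1); any affine frame gives the same invariant.
1. C is the midpoint of BY ⇒ C = (1/2, -1/2)
2. N is the centroid of triangle YWC ⇒ N = (1/2, -1/6)
3. Q lies on line NJ with NQ:QJ = 3:4 ⇒ Q = (2/7, 1/3)
through Y parallel to WQ: direction (-5/7, 1/3); meets BN at F = (5/9, -7/27)
F = B + t·(N−B) with t = 8/9

t = 8/9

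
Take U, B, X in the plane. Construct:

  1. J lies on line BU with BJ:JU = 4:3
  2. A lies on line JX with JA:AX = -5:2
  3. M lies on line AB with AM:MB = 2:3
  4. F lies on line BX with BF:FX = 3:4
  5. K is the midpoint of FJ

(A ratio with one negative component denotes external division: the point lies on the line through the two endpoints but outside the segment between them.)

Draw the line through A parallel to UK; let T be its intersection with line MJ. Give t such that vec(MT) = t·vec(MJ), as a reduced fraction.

t = -326/399

Set U = (0, 0), B = (1, 0), X = (0, 1); any affine frame gives the same invariant.
1. J lies on line BU with BJ:JU = 4:3 ⇒ J = (3/7, 0)
2. A lies on line JX with JA:AX = -5:2 ⇒ A = (-2/7, 5/3)
3. M lies on line AB with AM:MB = 2:3 ⇒ M = (8/35, 1)
4. F lies on line BX with BF:FX = 3:4 ⇒ F = (4/7, 3/7)
5. K is the midpoint of FJ ⇒ K = (1/2, 3/14)
through A parallel to UK: direction (1/2, 3/14); meets MJ at T = (26/399, 725/399)
T = M + t·(J−M) with t = -326/399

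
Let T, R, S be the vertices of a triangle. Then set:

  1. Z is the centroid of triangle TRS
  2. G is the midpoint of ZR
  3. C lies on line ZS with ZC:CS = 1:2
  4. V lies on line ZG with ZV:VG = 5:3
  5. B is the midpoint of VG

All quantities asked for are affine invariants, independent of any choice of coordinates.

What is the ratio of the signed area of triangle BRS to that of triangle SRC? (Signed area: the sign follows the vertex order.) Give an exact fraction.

[BRS]:[SRC] = -57/64

Choose coordinates T = (0, 0), R = (1, 0), S = (0, 1).
1. Z is the centroid of triangle TRS ⇒ Z = (1/3, 1/3)
2. G is the midpoint of ZR ⇒ G = (2/3, 1/6)
3. C lies on line ZS with ZC:CS = 1:2 ⇒ C = (2/9, 5/9)
4. V lies on line ZG with ZV:VG = 5:3 ⇒ V = (13/24, 11/48)
5. B is the midpoint of VG ⇒ B = (29/48, 19/96)
2·[BRS] = 19/96, 2·[SRC] = -2/9
[BRS]:[SRC] = 19/96:-2/9 = -57/64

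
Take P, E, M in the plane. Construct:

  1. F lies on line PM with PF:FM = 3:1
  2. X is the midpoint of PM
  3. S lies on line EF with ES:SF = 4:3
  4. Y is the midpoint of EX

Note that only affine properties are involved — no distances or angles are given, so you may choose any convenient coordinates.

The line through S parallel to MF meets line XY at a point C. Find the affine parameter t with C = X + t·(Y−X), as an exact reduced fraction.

Choose coordinates P = (0, 0), E = (1, 0), M = (0, 1).
1. F lies on line PM with PF:FM = 3:1 ⇒ F = (0, 3/4)
2. X is the midpoint of PM ⇒ X = (0, 1/2)
3. S lies on line EF with ES:SF = 4:3 ⇒ S = (3/7, 3/7)
4. Y is the midpoint of EX ⇒ Y = (1/2, 1/4)
through S parallel to MF: direction (0, -1/4); meets XY at C = (3/7, 2/7)
C = X + t·(Y−X) with t = 6/7

t = 6/7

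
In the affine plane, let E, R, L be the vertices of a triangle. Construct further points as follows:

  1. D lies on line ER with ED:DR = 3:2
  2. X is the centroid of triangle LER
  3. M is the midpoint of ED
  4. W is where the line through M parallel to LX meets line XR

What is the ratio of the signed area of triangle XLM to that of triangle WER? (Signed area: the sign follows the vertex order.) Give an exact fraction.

Set E = (0, 0), R = (1, 0), L = (0, 1); any affine frame gives the same invariant.
1. D lies on line ER with ED:DR = 3:2 ⇒ D = (3/5, 0)
2. X is the centroid of triangle LER ⇒ X = (1/3, 1/3)
3. M is the midpoint of ED ⇒ M = (3/10, 0)
4. W is where the line through M parallel to LX meets line XR ⇒ W = (1/15, 7/15)
2·[XLM] = 2/15, 2·[WER] = 7/15
[XLM]:[WER] = 2/15:7/15 = 2/7

[XLM]:[WER] = 2/7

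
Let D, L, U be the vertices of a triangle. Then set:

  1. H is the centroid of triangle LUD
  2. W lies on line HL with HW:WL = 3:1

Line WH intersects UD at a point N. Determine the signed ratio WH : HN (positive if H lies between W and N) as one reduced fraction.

WH:HN = 3/2

Choose coordinates D = (0, 0), L = (1, 0), U = (0, 1).
1. H is the centroid of triangle LUD ⇒ H = (1/3, 1/3)
2. W lies on line HL with HW:WL = 3:1 ⇒ W = (5/6, 1/12)
line WH meets UD at N = (0, 1/2)
H = W + t·(N−W) with t = 3/5, so WH:HN = 3/5:2/5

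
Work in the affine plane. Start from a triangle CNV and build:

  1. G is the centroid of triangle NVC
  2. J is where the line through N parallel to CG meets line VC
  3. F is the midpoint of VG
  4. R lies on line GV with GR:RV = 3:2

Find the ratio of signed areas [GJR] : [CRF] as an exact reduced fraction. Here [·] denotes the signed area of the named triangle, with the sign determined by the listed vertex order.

Choose coordinates C = (0, 0), N = (1, 0), V = (0, 1).
1. G is the centroid of triangle NVC ⇒ G = (1/3, 1/3)
2. J is where the line through N parallel to CG meets line VC ⇒ J = (0, -1)
3. F is the midpoint of VG ⇒ F = (1/6, 2/3)
4. R lies on line GV with GR:RV = 3:2 ⇒ R = (2/15, 11/15)
2·[GJR] = -2/5, 2·[CRF] = -1/30
[GJR]:[CRF] = -2/5:-1/30 = 12

[GJR]:[CRF] = 12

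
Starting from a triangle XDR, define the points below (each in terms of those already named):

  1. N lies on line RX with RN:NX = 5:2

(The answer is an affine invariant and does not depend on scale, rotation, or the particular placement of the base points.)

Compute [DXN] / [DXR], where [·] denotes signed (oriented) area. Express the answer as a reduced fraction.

[DXN]:[DXR] = 2/7

Choose coordinates X = (0, 0), D = (1, 0), R = (0, 1).
1. N lies on line RX with RN:NX = 5:2 ⇒ N = (0, 2/7)
2·[DXN] = -2/7, 2·[DXR] = -1
[DXN]:[DXR] = -2/7:-1 = 2/7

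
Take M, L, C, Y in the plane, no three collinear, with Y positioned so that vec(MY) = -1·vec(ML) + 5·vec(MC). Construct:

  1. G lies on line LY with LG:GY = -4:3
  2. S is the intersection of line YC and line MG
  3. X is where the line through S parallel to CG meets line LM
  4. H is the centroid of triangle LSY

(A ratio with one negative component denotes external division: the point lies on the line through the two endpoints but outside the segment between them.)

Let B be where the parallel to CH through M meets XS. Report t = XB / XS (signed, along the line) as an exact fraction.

Choose coordinates M = (0, 0), L = (1, 0), C = (0, 1), Y = (-1, 5).
1. G lies on line LY with LG:GY = -4:3 ⇒ G = (-7, 20)
2. S is the intersection of line YC and line MG ⇒ S = (7/8, -5/2)
3. X is where the line through S parallel to CG meets line LM ⇒ X = (-7/152, 0)
4. H is the centroid of triangle LSY ⇒ H = (7/24, 5/6)
through M parallel to CH: direction (7/24, -1/6); meets XS at B = (-7/120, 1/30)
B = X + t·(S−X) with t = -1/75

t = -1/75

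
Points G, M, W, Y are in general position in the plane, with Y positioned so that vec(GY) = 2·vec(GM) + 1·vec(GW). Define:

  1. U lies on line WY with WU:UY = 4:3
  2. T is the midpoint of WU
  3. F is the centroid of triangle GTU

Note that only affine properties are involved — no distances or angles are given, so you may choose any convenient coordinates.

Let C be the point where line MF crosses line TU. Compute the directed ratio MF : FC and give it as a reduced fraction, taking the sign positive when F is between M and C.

MF:FC = 2

Assign G = (0, 0), M = (1, 0), W = (0, 1), Y = (2, 1) — the answer is frame-independent, so this choice is without loss of generality.
1. U lies on line WY with WU:UY = 4:3 ⇒ U = (8/7, 1)
2. T is the midpoint of WU ⇒ T = (4/7, 1)
3. F is the centroid of triangle GTU ⇒ F = (4/7, 2/3)
line MF meets TU at C = (5/14, 1)
F = M + t·(C−M) with t = 2/3, so MF:FC = 2/3:1/3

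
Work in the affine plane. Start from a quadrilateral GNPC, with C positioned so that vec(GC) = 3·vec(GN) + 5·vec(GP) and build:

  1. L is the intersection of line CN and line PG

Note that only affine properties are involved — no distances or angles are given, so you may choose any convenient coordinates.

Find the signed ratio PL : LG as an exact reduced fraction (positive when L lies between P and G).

Assign G = (0, 0), N = (1, 0), P = (0, 1), C = (3, 5) — the answer is frame-independent, so this choice is without loss of generality.
1. L is the intersection of line CN and line PG ⇒ L = (0, -5/2)
L = P + t·(G−P) with t = 7/2, so PL:LG = t:(1−t) = 7/2:-5/2

PL:LG = -7/5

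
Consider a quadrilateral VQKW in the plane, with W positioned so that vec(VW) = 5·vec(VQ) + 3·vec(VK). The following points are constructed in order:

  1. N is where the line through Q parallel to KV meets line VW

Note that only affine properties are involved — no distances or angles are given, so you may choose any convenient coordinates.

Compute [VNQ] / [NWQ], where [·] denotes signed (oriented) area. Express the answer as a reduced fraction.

[VNQ]:[NWQ] = 1/4

Work in coordinates with V = (0, 0), Q = (1, 0), K = (0, 1), W = (5, 3).
1. N is where the line through Q parallel to KV meets line VW ⇒ N = (1, 3/5)
2·[VNQ] = -3/5, 2·[NWQ] = -12/5
[VNQ]:[NWQ] = -3/5:-12/5 = 1/4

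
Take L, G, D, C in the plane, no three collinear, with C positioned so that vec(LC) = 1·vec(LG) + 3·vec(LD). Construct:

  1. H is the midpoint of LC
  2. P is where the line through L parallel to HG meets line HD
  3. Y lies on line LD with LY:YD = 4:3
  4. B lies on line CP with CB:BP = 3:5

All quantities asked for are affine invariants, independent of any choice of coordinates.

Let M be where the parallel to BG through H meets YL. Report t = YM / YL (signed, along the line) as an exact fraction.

Assign L = (0, 0), G = (1, 0), D = (0, 1), C = (1, 3) — the answer is frame-independent, so this choice is without loss of generality.
1. H is the midpoint of LC ⇒ H = (1/2, 3/2)
2. P is where the line through L parallel to HG meets line HD ⇒ P = (-1/4, 3/4)
3. Y lies on line LD with LY:YD = 4:3 ⇒ Y = (0, 4/7)
4. B lies on line CP with CB:BP = 3:5 ⇒ B = (17/32, 69/32)
through H parallel to BG: direction (15/32, -69/32); meets YL at M = (0, 19/5)
M = Y + t·(L−Y) with t = -113/20

t = -113/20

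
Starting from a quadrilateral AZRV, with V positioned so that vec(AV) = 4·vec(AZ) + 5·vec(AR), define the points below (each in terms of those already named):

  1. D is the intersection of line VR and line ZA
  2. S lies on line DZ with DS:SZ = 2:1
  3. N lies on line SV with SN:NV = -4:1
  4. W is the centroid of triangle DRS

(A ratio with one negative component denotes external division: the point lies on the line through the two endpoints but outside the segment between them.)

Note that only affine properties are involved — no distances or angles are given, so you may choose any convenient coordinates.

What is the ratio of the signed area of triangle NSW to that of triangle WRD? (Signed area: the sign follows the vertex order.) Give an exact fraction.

Set A = (0, 0), Z = (1, 0), R = (0, 1), V = (4, 5); any affine frame gives the same invariant.
1. D is the intersection of line VR and line ZA ⇒ D = (-1, 0)
2. S lies on line DZ with DS:SZ = 2:1 ⇒ S = (1/3, 0)
3. N lies on line SV with SN:NV = -4:1 ⇒ N = (47/9, 20/3)
4. W is the centroid of triangle DRS ⇒ W = (-2/9, 1/3)
2·[NSW] = -16/3, 2·[WRD] = 4/9
[NSW]:[WRD] = -16/3:4/9 = -12

[NSW]:[WRD] = -12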